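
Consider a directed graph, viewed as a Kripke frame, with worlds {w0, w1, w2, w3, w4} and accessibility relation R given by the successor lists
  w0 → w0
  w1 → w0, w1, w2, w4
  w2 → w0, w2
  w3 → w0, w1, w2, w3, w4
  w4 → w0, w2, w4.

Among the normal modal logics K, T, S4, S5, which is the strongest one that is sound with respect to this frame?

Reflexive (axiom T): yes — every world is R-related to itself.
Transitive (axiom 4): yes — every two-step R-path is closed by a direct edge.
Euclidean (axiom 5): no — w1 R w0 and w1 R w2, but not w0 R w2.
So F validates K, T, S4; S5 would additionally require R to be Euclidean. The strongest is S4.

S4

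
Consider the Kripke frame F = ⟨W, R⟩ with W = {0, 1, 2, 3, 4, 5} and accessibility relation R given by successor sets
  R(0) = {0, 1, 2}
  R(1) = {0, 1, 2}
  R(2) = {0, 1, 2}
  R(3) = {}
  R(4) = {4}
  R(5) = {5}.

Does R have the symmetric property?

Symmetric: yes — every pair in R has its reverse in R.

Yes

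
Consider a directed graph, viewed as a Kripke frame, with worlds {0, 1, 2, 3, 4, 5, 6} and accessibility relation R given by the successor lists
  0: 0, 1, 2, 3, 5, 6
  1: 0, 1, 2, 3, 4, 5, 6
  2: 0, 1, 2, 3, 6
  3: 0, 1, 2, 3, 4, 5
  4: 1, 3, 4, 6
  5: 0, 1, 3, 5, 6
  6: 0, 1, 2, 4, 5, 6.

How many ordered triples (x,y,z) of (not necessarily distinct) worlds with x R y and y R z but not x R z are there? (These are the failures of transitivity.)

Enumerating: (0,1,4), (0,3,4), (0,6,4), (2,0,5), (2,1,4), (2,1,5), (2,3,4), (2,3,5), (2,6,4), (2,6,5), (3,0,6), (3,1,6), … and 24 more.
Total: 36.

36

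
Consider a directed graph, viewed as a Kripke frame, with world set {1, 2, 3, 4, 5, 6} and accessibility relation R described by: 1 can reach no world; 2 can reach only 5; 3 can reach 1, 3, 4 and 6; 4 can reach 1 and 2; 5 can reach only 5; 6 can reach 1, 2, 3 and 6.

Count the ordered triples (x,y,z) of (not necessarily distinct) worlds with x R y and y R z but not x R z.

Enumerating: (3,4,2), (3,6,2), (4,2,5), (6,2,5), (6,3,4).

5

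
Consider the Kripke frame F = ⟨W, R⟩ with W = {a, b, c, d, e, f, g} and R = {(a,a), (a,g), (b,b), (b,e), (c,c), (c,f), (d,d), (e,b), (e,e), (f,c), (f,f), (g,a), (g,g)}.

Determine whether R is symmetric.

Symmetric: yes — every pair in R has its reverse in R.

Yes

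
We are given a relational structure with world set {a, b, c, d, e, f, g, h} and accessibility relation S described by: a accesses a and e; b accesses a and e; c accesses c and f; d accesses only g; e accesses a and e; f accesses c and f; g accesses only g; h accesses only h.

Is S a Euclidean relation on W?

Yes

Euclidean: yes — any two successors of a common world are S-related.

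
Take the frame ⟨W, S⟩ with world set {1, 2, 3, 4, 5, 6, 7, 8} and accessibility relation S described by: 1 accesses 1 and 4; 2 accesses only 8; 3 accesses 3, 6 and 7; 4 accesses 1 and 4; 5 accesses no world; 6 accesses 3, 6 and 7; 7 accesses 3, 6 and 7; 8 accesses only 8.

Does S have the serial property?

No

Serial: no — 5 has no S-successor.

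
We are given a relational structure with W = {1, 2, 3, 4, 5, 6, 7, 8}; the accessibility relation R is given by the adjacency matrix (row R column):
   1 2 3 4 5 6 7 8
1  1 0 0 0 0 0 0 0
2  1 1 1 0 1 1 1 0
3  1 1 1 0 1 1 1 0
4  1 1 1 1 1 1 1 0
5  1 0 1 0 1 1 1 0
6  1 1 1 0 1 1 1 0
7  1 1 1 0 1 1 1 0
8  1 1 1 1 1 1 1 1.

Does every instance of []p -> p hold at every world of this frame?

Axiom T corresponds to the accessibility relation being reflexive.
Reflexive: yes — every world is R-related to itself.

Yes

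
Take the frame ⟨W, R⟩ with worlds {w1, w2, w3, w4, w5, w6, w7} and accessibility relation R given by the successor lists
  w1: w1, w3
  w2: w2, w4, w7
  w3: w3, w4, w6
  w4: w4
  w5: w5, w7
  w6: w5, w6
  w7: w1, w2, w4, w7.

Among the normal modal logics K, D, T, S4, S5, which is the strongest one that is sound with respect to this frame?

T

Serial (axiom D): yes — every world has a successor (e.g. w1 R w1).
Reflexive (axiom T): yes — every world is R-related to itself.
Transitive (axiom 4): no — w1 R w3 and w3 R w4, but not w1 R w4.
Euclidean (axiom 5): no — w2 R w4 and w2 R w7, but not w4 R w7.
So F validates K, D, T; S4 would additionally require R to be transitive. The strongest is T.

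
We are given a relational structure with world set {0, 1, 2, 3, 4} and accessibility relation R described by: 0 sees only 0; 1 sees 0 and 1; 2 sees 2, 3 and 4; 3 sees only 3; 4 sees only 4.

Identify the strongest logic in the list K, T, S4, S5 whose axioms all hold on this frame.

Reflexive (axiom T): yes — every world is R-related to itself.
Transitive (axiom 4): yes — every two-step R-path is closed by a direct edge.
Euclidean (axiom 5): no — 2 R 3 and 2 R 4, but not 3 R 4.
So F validates K, T, S4; S5 would additionally require R to be Euclidean. The strongest is S4.

S4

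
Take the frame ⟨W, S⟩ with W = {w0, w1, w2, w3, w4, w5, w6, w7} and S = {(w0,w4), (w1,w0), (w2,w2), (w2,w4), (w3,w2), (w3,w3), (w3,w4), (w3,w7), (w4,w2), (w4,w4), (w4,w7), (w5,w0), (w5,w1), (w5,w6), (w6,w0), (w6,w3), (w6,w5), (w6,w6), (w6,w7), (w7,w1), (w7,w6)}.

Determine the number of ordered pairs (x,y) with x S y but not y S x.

11

Enumerating: (w0,w4), (w1,w0), (w3,w2), (w3,w4), (w3,w7), (w4,w7), (w5,w0), (w5,w1), (w6,w0), (w6,w3), (w7,w1).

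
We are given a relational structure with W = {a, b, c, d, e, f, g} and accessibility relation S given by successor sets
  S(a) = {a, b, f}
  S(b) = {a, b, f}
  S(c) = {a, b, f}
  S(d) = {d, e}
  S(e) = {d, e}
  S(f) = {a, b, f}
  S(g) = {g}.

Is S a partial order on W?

Reflexive: no — c is not related to itself.
Transitive: yes — every two-step S-path is closed by a direct edge.
Antisymmetric: no — a S b and b S a with a ≠ b.
So S is not a partial order.

No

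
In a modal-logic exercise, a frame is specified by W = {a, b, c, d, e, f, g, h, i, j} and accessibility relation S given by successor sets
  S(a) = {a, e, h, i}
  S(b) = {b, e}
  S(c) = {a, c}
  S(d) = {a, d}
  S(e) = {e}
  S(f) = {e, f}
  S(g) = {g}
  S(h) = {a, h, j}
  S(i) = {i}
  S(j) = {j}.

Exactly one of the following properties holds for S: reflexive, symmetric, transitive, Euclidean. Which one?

reflexive

Reflexive: yes — every world is S-related to itself.
Symmetric: no — a S e but not e S a.
Transitive: no — a S h and h S j, but not a S j.
Euclidean: no — a S e and a S h, but not e S h.
Only reflexive holds.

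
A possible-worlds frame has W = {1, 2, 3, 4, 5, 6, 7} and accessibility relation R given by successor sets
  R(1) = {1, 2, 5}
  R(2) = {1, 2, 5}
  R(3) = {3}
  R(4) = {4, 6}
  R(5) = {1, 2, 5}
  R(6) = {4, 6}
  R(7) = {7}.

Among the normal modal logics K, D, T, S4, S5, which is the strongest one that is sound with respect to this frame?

S5

Serial (axiom D): yes — every world has a successor (e.g. 1 R 1).
Reflexive (axiom T): yes — every world is R-related to itself.
Transitive (axiom 4): yes — every two-step R-path is closed by a direct edge.
Euclidean (axiom 5): yes — any two successors of a common world are R-related.
So F validates K, D, T, S4, S5. The strongest is S5.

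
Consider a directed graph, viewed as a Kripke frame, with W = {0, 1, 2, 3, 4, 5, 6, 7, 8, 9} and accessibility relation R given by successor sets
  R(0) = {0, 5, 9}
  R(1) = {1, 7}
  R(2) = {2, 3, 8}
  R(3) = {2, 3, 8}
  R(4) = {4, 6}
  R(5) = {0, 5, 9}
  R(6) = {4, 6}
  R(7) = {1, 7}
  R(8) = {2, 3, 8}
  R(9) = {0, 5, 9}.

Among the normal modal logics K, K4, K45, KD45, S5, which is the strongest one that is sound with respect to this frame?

S5

Transitive (axiom 4): yes — every two-step R-path is closed by a direct edge.
Euclidean (axiom 5): yes — any two successors of a common world are R-related.
Serial (axiom D): yes — every world has a successor (e.g. 0 R 0).
Reflexive (axiom T): yes — every world is R-related to itself.
So F validates K, K4, K45, KD45, S5. The strongest is S5.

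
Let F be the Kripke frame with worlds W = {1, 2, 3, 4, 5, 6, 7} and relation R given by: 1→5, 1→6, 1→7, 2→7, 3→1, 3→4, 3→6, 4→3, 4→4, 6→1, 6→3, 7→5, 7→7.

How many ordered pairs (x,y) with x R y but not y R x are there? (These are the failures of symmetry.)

5

Enumerating: (1,5), (1,7), (2,7), (3,1), (7,5).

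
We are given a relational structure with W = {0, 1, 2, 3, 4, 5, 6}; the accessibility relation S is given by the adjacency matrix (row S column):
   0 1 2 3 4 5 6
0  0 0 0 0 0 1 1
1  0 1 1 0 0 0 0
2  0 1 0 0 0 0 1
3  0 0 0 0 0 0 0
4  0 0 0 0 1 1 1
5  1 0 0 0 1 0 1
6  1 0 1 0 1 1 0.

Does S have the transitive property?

No

Transitive: no — 0 S 5 and 5 S 4, but not 0 S 4.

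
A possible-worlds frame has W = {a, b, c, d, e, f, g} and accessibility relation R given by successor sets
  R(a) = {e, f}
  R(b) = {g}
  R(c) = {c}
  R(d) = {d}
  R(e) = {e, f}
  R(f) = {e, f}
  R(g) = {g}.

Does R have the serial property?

Yes

Serial: yes — every world has a successor (e.g. a R e).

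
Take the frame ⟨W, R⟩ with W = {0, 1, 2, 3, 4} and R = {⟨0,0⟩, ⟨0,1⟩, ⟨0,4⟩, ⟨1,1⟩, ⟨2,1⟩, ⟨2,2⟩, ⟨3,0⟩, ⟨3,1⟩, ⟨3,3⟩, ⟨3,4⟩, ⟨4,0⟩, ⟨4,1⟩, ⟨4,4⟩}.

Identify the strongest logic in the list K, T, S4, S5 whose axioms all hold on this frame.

Reflexive (axiom T): yes — every world is R-related to itself.
Transitive (axiom 4): yes — every two-step R-path is closed by a direct edge.
Euclidean (axiom 5): no — 0 R 1 and 0 R 4, but not 1 R 4.
So F validates K, T, S4; S5 would additionally require R to be Euclidean. The strongest is S4.

S4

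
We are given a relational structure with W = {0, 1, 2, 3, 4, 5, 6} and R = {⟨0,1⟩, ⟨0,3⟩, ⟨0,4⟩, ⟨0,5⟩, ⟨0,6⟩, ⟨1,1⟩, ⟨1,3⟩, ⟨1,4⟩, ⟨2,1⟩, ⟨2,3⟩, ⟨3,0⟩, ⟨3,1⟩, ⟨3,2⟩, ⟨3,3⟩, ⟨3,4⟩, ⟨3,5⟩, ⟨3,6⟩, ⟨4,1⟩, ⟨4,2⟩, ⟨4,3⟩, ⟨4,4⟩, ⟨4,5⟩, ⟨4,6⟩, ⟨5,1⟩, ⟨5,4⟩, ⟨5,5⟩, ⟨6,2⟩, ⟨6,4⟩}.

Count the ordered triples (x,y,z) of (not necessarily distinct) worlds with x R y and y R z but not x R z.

Enumerating: (0,3,0), (0,3,2), (0,4,2), (0,6,2), (1,3,0), (1,3,2), (1,3,5), (1,3,6), (1,4,2), (1,4,5), (1,4,6), (2,1,4), … and 16 more.
Total: 28.

28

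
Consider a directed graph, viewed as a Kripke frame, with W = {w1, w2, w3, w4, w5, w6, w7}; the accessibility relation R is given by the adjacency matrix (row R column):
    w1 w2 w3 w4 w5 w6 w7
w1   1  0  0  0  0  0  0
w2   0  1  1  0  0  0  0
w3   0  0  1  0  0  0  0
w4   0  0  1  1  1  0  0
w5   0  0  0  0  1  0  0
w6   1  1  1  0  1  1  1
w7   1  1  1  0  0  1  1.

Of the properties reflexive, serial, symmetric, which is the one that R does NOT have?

symmetric

Reflexive: yes — every world is R-related to itself.
Serial: yes — every world has a successor (e.g. w1 R w1).
Symmetric: no — w2 R w3 but not w3 R w2.
Only symmetric fails.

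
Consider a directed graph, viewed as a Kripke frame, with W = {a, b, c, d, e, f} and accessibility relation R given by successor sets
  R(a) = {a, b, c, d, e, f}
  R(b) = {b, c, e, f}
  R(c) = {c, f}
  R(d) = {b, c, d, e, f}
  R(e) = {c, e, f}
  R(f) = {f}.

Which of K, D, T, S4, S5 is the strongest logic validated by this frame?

S4

Serial (axiom D): yes — every world has a successor (e.g. a R a).
Reflexive (axiom T): yes — every world is R-related to itself.
Transitive (axiom 4): yes — every two-step R-path is closed by a direct edge.
Euclidean (axiom 5): no — a R b and a R d, but not b R d.
So F validates K, D, T, S4; S5 would additionally require R to be Euclidean. The strongest is S4.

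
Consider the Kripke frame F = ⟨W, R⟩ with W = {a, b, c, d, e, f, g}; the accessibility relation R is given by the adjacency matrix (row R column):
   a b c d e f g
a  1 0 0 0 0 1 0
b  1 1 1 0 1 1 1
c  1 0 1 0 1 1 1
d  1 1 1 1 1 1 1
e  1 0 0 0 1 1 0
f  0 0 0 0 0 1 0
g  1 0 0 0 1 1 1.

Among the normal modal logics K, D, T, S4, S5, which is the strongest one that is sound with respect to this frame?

Serial (axiom D): yes — every world has a successor (e.g. a R a).
Reflexive (axiom T): yes — every world is R-related to itself.
Transitive (axiom 4): yes — every two-step R-path is closed by a direct edge.
Euclidean (axiom 5): no — b R a and b R c, but not a R c.
So F validates K, D, T, S4; S5 would additionally require R to be Euclidean. The strongest is S4.

S4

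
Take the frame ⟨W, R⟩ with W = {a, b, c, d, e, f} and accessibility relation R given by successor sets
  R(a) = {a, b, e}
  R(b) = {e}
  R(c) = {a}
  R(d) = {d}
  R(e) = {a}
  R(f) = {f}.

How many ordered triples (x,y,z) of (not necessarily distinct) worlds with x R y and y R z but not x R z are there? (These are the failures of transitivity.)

Enumerating: (b,e,a), (c,a,b), (c,a,e), (e,a,b), (e,a,e).

5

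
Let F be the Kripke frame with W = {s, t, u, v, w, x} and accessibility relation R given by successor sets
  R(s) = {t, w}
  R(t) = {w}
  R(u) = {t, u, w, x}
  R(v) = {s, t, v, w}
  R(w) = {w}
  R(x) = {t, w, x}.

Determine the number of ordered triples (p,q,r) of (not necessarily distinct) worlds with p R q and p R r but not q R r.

21

Enumerating: (s,t,t), (s,w,t), (u,t,t), (u,t,u), (u,t,x), (u,w,t), (u,w,u), (u,w,x), (u,x,u), (v,s,s), (v,s,v), (v,t,s), … and 9 more.
Total: 21.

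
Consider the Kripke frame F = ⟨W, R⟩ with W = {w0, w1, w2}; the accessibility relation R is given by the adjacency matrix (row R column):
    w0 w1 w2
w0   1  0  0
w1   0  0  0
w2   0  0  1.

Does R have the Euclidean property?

Euclidean: yes — any two successors of a common world are R-related.

Yes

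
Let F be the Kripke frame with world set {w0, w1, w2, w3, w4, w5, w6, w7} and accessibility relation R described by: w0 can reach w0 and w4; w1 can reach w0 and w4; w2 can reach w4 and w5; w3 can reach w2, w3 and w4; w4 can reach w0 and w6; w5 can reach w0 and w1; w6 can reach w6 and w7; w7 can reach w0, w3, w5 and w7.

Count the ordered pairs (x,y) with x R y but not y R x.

Enumerating: (w1,w0), (w1,w4), (w2,w4), (w2,w5), (w3,w2), (w3,w4), (w4,w6), (w5,w0), (w5,w1), (w6,w7), (w7,w0), (w7,w3), (w7,w5).

13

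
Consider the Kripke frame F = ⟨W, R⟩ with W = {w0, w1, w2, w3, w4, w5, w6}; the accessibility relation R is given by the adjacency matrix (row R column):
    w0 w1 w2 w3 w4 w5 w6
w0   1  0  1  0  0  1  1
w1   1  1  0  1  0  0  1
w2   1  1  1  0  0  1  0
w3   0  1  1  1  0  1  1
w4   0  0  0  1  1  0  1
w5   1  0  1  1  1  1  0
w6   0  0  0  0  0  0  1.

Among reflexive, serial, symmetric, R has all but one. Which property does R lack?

symmetric

Reflexive: yes — every world is R-related to itself.
Serial: yes — every world has a successor (e.g. w0 R w0).
Symmetric: no — w0 R w6 but not w6 R w0.
Only symmetric fails.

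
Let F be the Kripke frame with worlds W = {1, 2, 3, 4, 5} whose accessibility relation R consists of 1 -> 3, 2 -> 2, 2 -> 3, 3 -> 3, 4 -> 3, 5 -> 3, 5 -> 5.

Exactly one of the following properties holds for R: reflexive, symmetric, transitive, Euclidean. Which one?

Reflexive: no — 1 is not related to itself.
Symmetric: no — 1 R 3 but not 3 R 1.
Transitive: yes — every two-step R-path is closed by a direct edge.
Euclidean: no — 2 R 3 and 2 R 2, but not 3 R 2.
Only transitive holds.

transitive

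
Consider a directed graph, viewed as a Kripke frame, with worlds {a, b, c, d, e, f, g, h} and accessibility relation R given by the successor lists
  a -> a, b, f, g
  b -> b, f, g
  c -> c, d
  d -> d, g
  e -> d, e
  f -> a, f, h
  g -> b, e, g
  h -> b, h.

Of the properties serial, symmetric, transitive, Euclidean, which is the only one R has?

Serial: yes — every world has a successor (e.g. a R a).
Symmetric: no — a R b but not b R a.
Transitive: no — a R f and f R h, but not a R h.
Euclidean: no — a R f and a R b, but not f R b.
Only serial holds.

serial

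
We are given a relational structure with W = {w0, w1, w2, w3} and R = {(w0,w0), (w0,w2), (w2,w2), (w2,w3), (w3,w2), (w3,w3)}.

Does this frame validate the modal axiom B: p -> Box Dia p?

No

Axiom B corresponds to the accessibility relation being symmetric.
Symmetric: no — w0 R w2 but not w2 R w0.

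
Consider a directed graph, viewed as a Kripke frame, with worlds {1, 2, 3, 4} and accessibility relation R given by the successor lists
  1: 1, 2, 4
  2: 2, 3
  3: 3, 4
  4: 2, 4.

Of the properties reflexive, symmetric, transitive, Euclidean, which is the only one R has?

Reflexive: yes — every world is R-related to itself.
Symmetric: no — 1 R 2 but not 2 R 1.
Transitive: no — 1 R 2 and 2 R 3, but not 1 R 3.
Euclidean: no — 1 R 2 and 1 R 4, but not 2 R 4.
Only reflexive holds.

reflexive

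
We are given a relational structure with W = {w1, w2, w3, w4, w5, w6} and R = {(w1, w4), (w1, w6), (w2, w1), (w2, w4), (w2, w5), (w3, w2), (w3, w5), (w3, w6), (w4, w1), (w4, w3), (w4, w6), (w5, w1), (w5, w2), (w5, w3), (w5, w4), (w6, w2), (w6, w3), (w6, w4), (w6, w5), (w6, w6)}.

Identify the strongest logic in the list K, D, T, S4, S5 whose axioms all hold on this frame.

Serial (axiom D): yes — every world has a successor (e.g. w1 R w4).
Reflexive (axiom T): no — w1 is not related to itself.
Transitive (axiom 4): no — w1 R w4 and w4 R w3, but not w1 R w3.
Euclidean (axiom 5): no — w2 R w1 and w2 R w5, but not w1 R w5.
So F validates K, D; T would additionally require R to be reflexive. The strongest is D.

D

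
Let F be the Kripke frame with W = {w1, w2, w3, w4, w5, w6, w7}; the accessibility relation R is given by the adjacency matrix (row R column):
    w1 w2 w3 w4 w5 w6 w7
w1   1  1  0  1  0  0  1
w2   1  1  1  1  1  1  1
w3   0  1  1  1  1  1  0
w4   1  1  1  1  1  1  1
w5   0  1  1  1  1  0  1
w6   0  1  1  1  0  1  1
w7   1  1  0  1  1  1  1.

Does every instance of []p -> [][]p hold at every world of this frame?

Axiom 4 corresponds to the accessibility relation being transitive.
Transitive: no — w1 R w2 and w2 R w3, but not w1 R w3.

No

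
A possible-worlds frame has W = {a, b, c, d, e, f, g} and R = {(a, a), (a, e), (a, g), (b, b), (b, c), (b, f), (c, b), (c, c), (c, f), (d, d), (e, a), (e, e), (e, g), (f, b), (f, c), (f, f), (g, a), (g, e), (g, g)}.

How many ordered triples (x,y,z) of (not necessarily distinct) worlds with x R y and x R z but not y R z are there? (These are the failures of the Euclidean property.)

0

R is Euclidean; there are no such tuples.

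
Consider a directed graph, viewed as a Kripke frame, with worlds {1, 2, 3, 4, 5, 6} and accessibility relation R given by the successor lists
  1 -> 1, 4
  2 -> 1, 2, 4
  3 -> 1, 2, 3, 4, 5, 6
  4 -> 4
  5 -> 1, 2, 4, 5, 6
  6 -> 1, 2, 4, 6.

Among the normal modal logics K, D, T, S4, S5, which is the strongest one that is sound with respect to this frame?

S4

Serial (axiom D): yes — every world has a successor (e.g. 1 R 1).
Reflexive (axiom T): yes — every world is R-related to itself.
Transitive (axiom 4): yes — every two-step R-path is closed by a direct edge.
Euclidean (axiom 5): no — 2 R 4 and 2 R 1, but not 4 R 1.
So F validates K, D, T, S4; S5 would additionally require R to be Euclidean. The strongest is S4.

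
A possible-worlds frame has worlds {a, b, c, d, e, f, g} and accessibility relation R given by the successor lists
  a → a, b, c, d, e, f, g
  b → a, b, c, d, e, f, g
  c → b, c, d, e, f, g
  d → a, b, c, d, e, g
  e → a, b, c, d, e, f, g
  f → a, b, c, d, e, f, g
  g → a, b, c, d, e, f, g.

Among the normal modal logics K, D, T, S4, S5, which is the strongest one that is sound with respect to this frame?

Serial (axiom D): yes — every world has a successor (e.g. a R a).
Reflexive (axiom T): yes — every world is R-related to itself.
Transitive (axiom 4): no — c R b and b R a, but not c R a.
Euclidean (axiom 5): no — a R d and a R f, but not d R f.
So F validates K, D, T; S4 would additionally require R to be transitive. The strongest is T.

T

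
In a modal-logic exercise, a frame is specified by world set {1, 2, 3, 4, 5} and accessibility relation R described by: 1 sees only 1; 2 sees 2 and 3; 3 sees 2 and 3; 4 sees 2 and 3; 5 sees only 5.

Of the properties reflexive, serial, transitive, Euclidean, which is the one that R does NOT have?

Reflexive: no — 4 is not related to itself.
Serial: yes — every world has a successor (e.g. 1 R 1).
Transitive: yes — every two-step R-path is closed by a direct edge.
Euclidean: yes — any two successors of a common world are R-related.
Only reflexive fails.

reflexive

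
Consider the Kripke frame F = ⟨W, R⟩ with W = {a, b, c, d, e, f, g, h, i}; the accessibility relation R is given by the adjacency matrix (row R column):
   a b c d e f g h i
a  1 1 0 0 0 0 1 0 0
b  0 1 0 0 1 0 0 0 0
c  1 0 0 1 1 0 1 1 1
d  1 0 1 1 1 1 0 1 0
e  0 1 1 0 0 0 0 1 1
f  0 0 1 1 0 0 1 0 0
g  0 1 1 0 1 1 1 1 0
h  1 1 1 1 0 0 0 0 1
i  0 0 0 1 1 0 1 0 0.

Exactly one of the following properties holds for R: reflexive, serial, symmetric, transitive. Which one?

serial

Reflexive: no — c is not related to itself.
Serial: yes — every world has a successor (e.g. a R a).
Symmetric: no — a R b but not b R a.
Transitive: no — a R b and b R e, but not a R e.
Only serial holds.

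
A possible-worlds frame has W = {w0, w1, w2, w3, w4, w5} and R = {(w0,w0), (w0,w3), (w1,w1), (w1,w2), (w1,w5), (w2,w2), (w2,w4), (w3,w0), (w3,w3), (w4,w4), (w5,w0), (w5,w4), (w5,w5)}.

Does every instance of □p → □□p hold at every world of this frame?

No

Axiom 4 corresponds to the accessibility relation being transitive.
Transitive: no — w1 R w2 and w2 R w4, but not w1 R w4.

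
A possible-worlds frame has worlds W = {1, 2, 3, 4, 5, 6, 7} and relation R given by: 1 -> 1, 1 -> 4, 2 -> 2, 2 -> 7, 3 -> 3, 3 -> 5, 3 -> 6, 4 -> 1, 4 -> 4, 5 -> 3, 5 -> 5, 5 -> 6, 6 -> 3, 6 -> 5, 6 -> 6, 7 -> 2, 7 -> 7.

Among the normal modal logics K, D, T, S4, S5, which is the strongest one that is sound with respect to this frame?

S5

Serial (axiom D): yes — every world has a successor (e.g. 1 R 1).
Reflexive (axiom T): yes — every world is R-related to itself.
Transitive (axiom 4): yes — every two-step R-path is closed by a direct edge.
Euclidean (axiom 5): yes — any two successors of a common world are R-related.
So F validates K, D, T, S4, S5. The strongest is S5.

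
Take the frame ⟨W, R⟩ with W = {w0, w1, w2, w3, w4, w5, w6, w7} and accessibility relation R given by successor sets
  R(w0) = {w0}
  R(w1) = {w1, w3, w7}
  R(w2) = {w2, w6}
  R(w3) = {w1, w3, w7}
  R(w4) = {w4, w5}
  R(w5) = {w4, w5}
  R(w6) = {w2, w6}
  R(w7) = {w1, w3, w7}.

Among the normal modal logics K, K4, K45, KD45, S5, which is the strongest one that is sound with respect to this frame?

Transitive (axiom 4): yes — every two-step R-path is closed by a direct edge.
Euclidean (axiom 5): yes — any two successors of a common world are R-related.
Serial (axiom D): yes — every world has a successor (e.g. w0 R w0).
Reflexive (axiom T): yes — every world is R-related to itself.
So F validates K, K4, K45, KD45, S5. The strongest is S5.

S5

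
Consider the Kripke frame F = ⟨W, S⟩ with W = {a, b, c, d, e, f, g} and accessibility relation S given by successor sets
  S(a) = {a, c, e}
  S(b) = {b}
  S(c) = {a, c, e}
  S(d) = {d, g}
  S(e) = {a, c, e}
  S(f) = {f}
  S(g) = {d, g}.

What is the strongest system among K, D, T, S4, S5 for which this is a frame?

Serial (axiom D): yes — every world has a successor (e.g. a S a).
Reflexive (axiom T): yes — every world is S-related to itself.
Transitive (axiom 4): yes — every two-step S-path is closed by a direct edge.
Euclidean (axiom 5): yes — any two successors of a common world are S-related.
So F validates K, D, T, S4, S5. The strongest is S5.

S5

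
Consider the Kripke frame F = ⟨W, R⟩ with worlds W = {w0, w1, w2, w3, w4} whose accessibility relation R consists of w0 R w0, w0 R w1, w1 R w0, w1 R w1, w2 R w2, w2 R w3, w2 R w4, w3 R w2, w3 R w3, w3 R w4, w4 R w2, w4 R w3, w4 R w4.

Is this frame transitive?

Transitive: yes — every two-step R-path is closed by a direct edge.

Yes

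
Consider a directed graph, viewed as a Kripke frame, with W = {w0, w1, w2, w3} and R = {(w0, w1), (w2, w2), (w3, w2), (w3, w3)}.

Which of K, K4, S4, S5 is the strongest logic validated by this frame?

Transitive (axiom 4): yes — every two-step R-path is closed by a direct edge.
Reflexive (axiom T): no — w0 is not related to itself.
Euclidean (axiom 5): no — w0 R w1 and w0 R w1, but not w1 R w1.
So F validates K, K4; S4 would additionally require R to be reflexive. The strongest is K4.

K4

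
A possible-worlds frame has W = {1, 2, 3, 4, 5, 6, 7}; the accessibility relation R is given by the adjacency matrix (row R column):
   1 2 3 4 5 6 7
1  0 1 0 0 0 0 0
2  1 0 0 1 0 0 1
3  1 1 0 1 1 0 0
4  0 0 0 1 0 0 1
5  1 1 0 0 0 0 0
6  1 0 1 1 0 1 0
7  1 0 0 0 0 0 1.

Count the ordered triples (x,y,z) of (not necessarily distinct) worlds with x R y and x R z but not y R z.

Enumerating: (1,2,2), (2,1,1), (2,1,4), (2,1,7), (2,4,1), (2,7,4), (3,1,1), (3,1,4), (3,1,5), (3,2,2), (3,2,5), (3,4,1), … and 18 more.
Total: 30.

30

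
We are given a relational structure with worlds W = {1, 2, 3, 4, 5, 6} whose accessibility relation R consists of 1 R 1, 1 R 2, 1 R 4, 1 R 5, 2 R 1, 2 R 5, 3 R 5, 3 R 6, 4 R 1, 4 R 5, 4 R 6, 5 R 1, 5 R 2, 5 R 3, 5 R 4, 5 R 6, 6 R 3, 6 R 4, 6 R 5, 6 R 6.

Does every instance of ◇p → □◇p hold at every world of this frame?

Axiom 5 corresponds to the accessibility relation being Euclidean.
Euclidean: no — 1 R 2 and 1 R 4, but not 2 R 4.

No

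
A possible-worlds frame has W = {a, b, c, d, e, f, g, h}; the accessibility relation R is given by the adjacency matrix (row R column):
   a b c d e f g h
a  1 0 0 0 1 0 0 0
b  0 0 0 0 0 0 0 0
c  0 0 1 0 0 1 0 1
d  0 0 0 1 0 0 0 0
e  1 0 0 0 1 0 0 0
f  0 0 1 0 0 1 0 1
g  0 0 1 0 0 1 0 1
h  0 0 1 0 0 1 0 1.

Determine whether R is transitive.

Yes

Transitive: yes — every two-step R-path is closed by a direct edge.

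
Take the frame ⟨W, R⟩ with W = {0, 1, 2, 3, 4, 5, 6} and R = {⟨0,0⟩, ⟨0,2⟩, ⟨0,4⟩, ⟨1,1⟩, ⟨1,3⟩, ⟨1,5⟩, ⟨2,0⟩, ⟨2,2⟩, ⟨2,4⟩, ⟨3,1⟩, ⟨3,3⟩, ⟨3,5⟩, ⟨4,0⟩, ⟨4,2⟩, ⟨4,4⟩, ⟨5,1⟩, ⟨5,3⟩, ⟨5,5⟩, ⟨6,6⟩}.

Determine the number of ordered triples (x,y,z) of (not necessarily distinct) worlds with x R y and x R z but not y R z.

0

R is Euclidean; there are no such tuples.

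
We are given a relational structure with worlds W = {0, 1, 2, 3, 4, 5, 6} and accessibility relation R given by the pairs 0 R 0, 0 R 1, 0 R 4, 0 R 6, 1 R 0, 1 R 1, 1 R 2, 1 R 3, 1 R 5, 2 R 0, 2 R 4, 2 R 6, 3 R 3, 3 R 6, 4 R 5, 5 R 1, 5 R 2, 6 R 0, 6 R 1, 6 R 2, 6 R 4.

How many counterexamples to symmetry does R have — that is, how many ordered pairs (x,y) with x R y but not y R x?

Enumerating: (0,4), (1,2), (1,3), (2,0), (2,4), (3,6), (4,5), (5,2), (6,1), (6,4).

10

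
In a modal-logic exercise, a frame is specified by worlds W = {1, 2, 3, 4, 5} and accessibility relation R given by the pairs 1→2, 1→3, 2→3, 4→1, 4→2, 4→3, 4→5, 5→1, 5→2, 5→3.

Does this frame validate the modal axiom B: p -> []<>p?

By correspondence theory, B is valid on a frame iff R is symmetric.
Symmetric: no — 1 R 2 but not 2 R 1.

No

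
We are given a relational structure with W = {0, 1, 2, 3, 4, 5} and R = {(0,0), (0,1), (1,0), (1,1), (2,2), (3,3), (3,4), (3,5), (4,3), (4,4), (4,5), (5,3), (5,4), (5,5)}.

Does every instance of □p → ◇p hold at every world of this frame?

The schema D characterises exactly the serial frames.
Serial: yes — every world has a successor (e.g. 0 R 0).

Yes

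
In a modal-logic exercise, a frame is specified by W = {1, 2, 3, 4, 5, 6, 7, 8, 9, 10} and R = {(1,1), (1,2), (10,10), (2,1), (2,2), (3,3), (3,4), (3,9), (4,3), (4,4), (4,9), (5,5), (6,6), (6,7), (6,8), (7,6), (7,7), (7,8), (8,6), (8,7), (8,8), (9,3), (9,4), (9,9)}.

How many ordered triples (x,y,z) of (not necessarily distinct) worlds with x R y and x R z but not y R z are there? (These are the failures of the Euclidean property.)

0

R is Euclidean; there are no such tuples.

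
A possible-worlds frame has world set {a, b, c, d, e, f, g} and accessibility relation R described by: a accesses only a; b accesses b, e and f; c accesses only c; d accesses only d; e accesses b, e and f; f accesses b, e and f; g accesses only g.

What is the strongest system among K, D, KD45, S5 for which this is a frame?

Serial (axiom D): yes — every world has a successor (e.g. a R a).
Euclidean (axiom 5): yes — any two successors of a common world are R-related.
Transitive (axiom 4): yes — every two-step R-path is closed by a direct edge.
Reflexive (axiom T): yes — every world is R-related to itself.
So F validates K, D, KD45, S5. The strongest is S5.

S5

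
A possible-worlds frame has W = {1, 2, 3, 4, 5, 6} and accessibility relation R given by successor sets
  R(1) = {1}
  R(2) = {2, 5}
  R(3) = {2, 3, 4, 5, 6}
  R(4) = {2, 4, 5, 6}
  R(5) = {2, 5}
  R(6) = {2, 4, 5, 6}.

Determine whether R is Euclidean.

No

Euclidean: no — 3 R 2 and 3 R 4, but not 2 R 4.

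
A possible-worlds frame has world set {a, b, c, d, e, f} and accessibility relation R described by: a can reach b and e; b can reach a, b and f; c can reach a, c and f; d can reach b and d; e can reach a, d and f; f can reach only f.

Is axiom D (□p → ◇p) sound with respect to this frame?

Axiom D corresponds to the accessibility relation being serial.
Serial: yes — every world has a successor (e.g. a R b).

Yes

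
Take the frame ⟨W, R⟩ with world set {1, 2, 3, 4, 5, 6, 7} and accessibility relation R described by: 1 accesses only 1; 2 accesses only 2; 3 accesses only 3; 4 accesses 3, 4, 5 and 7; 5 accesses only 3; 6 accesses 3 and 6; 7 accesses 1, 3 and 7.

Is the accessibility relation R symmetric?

Symmetric: no — 4 R 3 but not 3 R 4.

No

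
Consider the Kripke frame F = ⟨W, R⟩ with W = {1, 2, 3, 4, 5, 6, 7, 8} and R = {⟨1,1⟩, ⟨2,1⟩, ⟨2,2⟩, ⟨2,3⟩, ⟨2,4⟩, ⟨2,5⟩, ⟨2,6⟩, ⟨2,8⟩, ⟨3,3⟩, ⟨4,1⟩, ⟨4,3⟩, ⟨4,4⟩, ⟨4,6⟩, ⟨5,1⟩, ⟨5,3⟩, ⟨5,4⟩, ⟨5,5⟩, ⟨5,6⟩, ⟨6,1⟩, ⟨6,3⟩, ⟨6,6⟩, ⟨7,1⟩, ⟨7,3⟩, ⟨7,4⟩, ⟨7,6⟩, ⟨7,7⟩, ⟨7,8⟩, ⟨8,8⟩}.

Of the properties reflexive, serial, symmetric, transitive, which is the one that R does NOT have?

symmetric

Reflexive: yes — every world is R-related to itself.
Serial: yes — every world has a successor (e.g. 1 R 1).
Symmetric: no — 2 R 1 but not 1 R 2.
Transitive: yes — every two-step R-path is closed by a direct edge.
Only symmetric fails.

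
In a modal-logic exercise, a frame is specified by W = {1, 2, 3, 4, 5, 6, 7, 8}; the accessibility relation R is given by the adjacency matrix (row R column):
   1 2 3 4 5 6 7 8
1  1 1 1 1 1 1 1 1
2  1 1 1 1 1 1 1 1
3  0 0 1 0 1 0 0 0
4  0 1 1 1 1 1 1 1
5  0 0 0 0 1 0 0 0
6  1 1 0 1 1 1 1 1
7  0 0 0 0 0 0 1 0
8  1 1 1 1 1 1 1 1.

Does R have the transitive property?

No

Transitive: no — 4 R 2 and 2 R 1, but not 4 R 1.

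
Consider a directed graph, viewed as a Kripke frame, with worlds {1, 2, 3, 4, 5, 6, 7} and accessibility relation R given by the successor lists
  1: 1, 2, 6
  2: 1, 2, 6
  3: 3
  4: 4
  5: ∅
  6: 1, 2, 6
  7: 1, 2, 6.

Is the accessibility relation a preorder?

No

Reflexive: no — 5 is not related to itself.
Transitive: yes — every two-step R-path is closed by a direct edge.
So R is not a preorder.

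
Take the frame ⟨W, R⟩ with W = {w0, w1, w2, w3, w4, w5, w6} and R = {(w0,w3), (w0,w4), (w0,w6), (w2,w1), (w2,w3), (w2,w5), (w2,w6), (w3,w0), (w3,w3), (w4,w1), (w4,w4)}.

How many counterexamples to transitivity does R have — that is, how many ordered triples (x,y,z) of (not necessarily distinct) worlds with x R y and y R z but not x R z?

Enumerating: (w0,w3,w0), (w0,w4,w1), (w2,w3,w0), (w3,w0,w4), (w3,w0,w6).

5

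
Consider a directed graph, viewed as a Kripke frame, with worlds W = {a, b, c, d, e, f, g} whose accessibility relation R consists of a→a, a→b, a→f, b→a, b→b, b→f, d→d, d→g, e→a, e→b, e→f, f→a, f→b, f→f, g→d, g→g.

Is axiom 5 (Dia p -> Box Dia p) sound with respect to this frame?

Yes

The schema 5 characterises exactly the Euclidean frames.
Euclidean: yes — any two successors of a common world are R-related.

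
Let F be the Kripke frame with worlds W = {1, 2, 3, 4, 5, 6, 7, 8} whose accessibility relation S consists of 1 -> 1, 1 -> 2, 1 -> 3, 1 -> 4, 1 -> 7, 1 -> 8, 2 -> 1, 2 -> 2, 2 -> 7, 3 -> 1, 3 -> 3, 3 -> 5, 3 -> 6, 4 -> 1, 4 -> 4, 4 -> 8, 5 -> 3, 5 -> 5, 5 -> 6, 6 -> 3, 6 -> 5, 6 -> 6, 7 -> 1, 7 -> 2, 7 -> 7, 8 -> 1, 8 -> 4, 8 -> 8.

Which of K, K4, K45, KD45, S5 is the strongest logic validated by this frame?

Transitive (axiom 4): no — 1 S 3 and 3 S 5, but not 1 S 5.
Euclidean (axiom 5): no — 1 S 2 and 1 S 3, but not 2 S 3.
Serial (axiom D): yes — every world has a successor (e.g. 1 S 1).
Reflexive (axiom T): yes — every world is S-related to itself.
So F validates K; K4 would additionally require S to be transitive. The strongest is K.

K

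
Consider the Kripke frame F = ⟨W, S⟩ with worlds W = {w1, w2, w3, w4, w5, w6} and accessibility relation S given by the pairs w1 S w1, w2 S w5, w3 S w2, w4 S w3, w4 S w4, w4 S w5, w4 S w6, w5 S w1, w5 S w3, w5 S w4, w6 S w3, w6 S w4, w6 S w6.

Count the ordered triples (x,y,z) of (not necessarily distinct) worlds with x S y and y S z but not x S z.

Enumerating: (w2,w5,w1), (w2,w5,w3), (w2,w5,w4), (w3,w2,w5), (w4,w3,w2), (w4,w5,w1), (w5,w3,w2), (w5,w4,w5), (w5,w4,w6), (w6,w3,w2), (w6,w4,w5).

11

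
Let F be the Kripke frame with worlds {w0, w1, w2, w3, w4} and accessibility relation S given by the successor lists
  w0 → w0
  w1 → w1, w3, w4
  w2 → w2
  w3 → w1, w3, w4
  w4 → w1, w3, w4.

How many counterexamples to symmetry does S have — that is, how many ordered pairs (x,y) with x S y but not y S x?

S is symmetric; there are no such tuples.

0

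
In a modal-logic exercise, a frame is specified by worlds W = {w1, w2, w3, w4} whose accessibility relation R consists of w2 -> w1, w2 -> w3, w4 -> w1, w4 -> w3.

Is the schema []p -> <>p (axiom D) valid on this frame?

No

The schema D characterises exactly the serial frames.
Serial: no — w1 has no R-successor.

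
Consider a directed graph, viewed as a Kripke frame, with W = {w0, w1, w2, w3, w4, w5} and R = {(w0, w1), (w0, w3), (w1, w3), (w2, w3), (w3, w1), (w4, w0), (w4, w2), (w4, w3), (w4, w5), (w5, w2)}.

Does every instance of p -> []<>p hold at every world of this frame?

No

Axiom B corresponds to the accessibility relation being symmetric.
Symmetric: no — w0 R w1 but not w1 R w0.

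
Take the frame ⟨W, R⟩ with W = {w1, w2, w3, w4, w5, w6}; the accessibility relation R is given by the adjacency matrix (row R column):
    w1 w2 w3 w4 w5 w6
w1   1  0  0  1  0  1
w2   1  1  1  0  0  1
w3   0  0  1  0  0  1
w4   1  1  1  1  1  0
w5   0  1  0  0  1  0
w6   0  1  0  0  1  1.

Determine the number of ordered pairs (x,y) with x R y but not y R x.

9

Enumerating: (w1,w6), (w2,w1), (w2,w3), (w3,w6), (w4,w2), (w4,w3), (w4,w5), (w5,w2), (w6,w5).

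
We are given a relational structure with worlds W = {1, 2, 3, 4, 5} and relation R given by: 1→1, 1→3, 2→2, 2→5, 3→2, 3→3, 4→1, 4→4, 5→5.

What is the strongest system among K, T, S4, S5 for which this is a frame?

T

Reflexive (axiom T): yes — every world is R-related to itself.
Transitive (axiom 4): no — 1 R 3 and 3 R 2, but not 1 R 2.
Euclidean (axiom 5): no — 1 R 3 and 1 R 1, but not 3 R 1.
So F validates K, T; S4 would additionally require R to be transitive. The strongest is T.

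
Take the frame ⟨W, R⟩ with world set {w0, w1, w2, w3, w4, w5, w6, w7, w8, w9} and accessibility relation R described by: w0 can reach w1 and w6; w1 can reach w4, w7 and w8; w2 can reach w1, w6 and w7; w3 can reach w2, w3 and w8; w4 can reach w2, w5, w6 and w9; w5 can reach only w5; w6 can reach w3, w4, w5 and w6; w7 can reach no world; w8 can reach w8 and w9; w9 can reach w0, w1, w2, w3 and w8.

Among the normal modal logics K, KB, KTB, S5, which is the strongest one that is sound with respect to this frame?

Symmetric (axiom B): no — w0 R w1 but not w1 R w0.
Reflexive (axiom T): no — w0 is not related to itself.
Euclidean (axiom 5): no — w0 R w1 and w0 R w6, but not w1 R w6.
So F validates K; KB would additionally require R to be symmetric. The strongest is K.

K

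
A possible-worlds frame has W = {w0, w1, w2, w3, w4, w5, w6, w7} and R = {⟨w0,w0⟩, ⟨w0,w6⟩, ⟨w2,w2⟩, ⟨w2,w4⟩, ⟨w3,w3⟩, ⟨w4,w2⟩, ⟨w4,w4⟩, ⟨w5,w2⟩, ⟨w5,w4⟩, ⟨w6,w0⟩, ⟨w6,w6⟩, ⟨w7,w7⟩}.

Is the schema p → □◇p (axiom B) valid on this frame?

No

Axiom B corresponds to the accessibility relation being symmetric.
Symmetric: no — w5 R w2 but not w2 R w5.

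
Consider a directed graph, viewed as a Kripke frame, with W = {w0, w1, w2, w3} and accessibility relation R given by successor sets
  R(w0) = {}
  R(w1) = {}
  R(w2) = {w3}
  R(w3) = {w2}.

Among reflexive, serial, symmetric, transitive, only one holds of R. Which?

symmetric

Reflexive: no — w0 is not related to itself.
Serial: no — w0 has no R-successor.
Symmetric: yes — every pair in R has its reverse in R.
Transitive: no — w2 R w3 and w3 R w2, but not w2 R w2.
Only symmetric holds.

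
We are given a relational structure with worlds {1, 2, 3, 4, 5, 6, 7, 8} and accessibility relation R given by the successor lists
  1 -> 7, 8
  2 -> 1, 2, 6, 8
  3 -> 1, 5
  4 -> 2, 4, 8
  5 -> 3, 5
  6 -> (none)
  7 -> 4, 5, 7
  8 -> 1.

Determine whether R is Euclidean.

Euclidean: no — 1 R 7 and 1 R 8, but not 7 R 8.

No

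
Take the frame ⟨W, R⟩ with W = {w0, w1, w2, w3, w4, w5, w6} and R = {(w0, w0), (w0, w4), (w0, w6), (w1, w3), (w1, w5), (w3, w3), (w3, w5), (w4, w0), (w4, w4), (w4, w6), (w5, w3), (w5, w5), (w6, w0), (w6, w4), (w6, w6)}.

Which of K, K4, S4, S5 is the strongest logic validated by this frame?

Transitive (axiom 4): yes — every two-step R-path is closed by a direct edge.
Reflexive (axiom T): no — w1 is not related to itself.
Euclidean (axiom 5): yes — any two successors of a common world are R-related.
So F validates K, K4; S4 would additionally require R to be reflexive. The strongest is K4.

K4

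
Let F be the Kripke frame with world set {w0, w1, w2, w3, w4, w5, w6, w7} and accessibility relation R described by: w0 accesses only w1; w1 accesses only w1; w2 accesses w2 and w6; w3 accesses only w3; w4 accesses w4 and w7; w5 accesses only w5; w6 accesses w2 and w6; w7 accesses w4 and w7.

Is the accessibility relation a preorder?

No

Reflexive: no — w0 is not related to itself.
Transitive: yes — every two-step R-path is closed by a direct edge.
So R is not a preorder.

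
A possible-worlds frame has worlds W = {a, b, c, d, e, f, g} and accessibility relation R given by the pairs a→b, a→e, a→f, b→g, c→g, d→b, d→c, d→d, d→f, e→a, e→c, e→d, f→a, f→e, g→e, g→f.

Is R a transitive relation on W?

Transitive: no — a R b and b R g, but not a R g.

No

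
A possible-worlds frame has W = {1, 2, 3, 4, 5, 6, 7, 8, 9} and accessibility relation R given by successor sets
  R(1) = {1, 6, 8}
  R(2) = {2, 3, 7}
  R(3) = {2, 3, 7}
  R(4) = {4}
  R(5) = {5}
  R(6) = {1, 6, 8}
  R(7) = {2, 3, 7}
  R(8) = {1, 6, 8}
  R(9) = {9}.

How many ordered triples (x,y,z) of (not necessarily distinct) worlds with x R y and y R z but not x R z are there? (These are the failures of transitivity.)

0

R is transitive; there are no such tuples.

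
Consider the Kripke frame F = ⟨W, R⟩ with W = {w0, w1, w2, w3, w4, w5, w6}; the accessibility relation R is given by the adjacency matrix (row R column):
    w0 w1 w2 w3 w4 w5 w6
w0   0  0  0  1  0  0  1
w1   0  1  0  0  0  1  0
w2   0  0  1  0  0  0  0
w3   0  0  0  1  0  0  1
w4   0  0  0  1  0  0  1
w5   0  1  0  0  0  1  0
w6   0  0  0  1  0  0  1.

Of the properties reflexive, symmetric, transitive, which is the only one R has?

transitive

Reflexive: no — w0 is not related to itself.
Symmetric: no — w0 R w3 but not w3 R w0.
Transitive: yes — every two-step R-path is closed by a direct edge.
Only transitive holds.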